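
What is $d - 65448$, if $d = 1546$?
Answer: $-63902$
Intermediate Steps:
$d - 65448 = 1546 - 65448 = -63902$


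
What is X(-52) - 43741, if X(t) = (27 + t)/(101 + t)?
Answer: -2143334/49 ≈ -43742.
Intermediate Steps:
X(t) = (27 + t)/(101 + t)
X(-52) - 43741 = (27 - 52)/(101 - 52) - 43741 = -25/49 - 43741 = -2143334/49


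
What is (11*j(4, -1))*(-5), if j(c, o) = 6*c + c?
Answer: -1540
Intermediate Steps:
j(c, o) = 7*c
(11*j(4, -1))*(-5) = (11*(7*4))*(-5) = (11*28)*(-5) = 308*(-5) = -1540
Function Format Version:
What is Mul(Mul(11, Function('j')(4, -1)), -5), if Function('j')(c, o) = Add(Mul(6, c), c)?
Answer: -1540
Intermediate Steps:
Function('j')(c, o) = Mul(7, c)
Mul(Mul(11, Function('j')(4, -1)), -5) = Mul(Mul(11, Mul(7, 4)), -5) = Mul(Mul(11, 28), -5) = Mul(308, -5) = -1540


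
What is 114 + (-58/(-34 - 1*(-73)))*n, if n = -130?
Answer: 922/3 ≈ 307.33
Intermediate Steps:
114 + (-58/(-34 - 1*(-73)))*n = 114 - 58/(-34 - 1*(-73))*(-130) = 114 - 58/(-34 + 73)*(-130) = 114 - 58/39*(-130) = 114 + 580/3 = 922/3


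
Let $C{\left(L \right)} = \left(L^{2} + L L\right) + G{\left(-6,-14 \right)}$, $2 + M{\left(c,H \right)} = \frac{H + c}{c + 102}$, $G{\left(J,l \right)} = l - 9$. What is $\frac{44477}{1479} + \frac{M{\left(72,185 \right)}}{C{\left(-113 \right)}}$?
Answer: $\frac{324237109}{10781910} \approx 30.072$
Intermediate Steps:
$G{\left(J,l \right)} = -9 + l$
$M{\left(c,H \right)} = -2 + \frac{H + c}{102 + c}$ ($M{\left(c,H \right)} = -2 + \frac{H + c}{c + 102} = -2 + \frac{H + c}{102 + c}$)
$C{\left(L \right)} = -23 + 2 L^{2}$ ($C{\left(L \right)} = \left(L^{2} + L L\right) - 23 = \left(L^{2} + L^{2}\right) - 23 = 2 L^{2} - 23 = -23 + 2 L^{2}$)
$\frac{44477}{1479} + \frac{M{\left(72,185 \right)}}{C{\left(-113 \right)}} = \frac{44477}{1479} + \frac{\frac{1}{102 + 72} \left(-204 + 185 - 72\right)}{-23 + 2 \left(-113\right)^{2}} = 44477 \cdot \frac{1}{1479} + \frac{\frac{1}{174} \left(-204 + 185 - 72\right)}{-23 + 2 \cdot 12769} = \frac{44477}{1479} + \frac{\frac{1}{174} \left(-91\right)}{-23 + 25538} = \frac{44477}{1479} - \frac{91}{174 \cdot 25515} = \frac{44477}{1479} - \frac{13}{634230} = \frac{324237109}{10781910}$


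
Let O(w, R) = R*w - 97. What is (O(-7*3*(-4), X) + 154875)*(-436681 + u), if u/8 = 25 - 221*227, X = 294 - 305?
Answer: -128901496718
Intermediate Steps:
X = -11
u = -401136 (u = 8*(25 - 221*227) = 8*(25 - 50167) = 8*(-50142) = -401136)
O(w, R) = -97 + R*w
(O(-7*3*(-4), X) + 154875)*(-436681 + u) = ((-97 - 11*(-7*3)*(-4)) + 154875)*(-436681 - 401136) = ((-97 - (-231)*(-4)) + 154875)*(-837817) = ((-97 - 11*84) + 154875)*(-837817) = ((-97 - 924) + 154875)*(-837817) = (-1021 + 154875)*(-837817) = 153854*(-837817) = -128901496718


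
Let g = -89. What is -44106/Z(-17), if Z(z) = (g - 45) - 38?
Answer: 22053/86 ≈ 256.43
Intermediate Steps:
Z(z) = -172 (Z(z) = (-89 - 45) - 38 = -134 - 38 = -172)
-44106/Z(-17) = -44106/(-172) = -44106*(-1/172) = 22053/86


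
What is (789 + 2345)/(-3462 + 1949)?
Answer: -3134/1513 ≈ -2.0714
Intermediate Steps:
(789 + 2345)/(-3462 + 1949) = 3134/(-1513) = 3134*(-1/1513) = -3134/1513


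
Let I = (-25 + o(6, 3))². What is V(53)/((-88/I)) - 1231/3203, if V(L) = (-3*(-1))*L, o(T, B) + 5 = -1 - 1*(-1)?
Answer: -114614407/70466 ≈ -1626.5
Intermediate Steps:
o(T, B) = -5 (o(T, B) = -5 + (-1 - 1*(-1)) = -5 + (-1 + 1) = -5 + 0 = -5)
V(L) = 3*L
I = 900 (I = (-25 - 5)² = (-30)² = 900)
V(53)/((-88/I)) - 1231/3203 = (3*53)/((-88/900)) - 1231/3203 = 159/((-88*1/900)) - 1231*1/3203 = 159/(-22/225) - 1231/3203 = 159*(-225/22) - 1231/3203 = -35775/22 - 1231/3203 = -114614407/70466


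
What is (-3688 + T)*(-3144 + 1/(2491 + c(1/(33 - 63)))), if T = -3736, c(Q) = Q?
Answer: 1744253551104/74729 ≈ 2.3341e+7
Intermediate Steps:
(-3688 + T)*(-3144 + 1/(2491 + c(1/(33 - 63)))) = (-3688 - 3736)*(-3144 + 1/(2491 + 1/(33 - 63))) = -7424*(-3144 + 1/(2491 + 1/(-30))) = -7424*(-3144 + 1/(2491 - 1/30)) = -7424*(-3144 + 1/(74729/30)) = -7424*(-3144 + 30/74729) = -7424*(-234947946/74729) = 1744253551104/74729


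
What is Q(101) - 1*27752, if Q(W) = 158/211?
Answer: -5855514/211 ≈ -27751.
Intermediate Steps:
Q(W) = 158/211 (Q(W) = 158*(1/211) = 158/211)
Q(101) - 1*27752 = 158/211 - 1*27752 = 158/211 - 27752 = -5855514/211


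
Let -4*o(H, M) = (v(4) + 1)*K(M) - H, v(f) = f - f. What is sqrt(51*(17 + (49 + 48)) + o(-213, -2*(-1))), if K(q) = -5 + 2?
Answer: sqrt(23046)/2 ≈ 75.905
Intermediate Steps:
v(f) = 0
K(q) = -3
o(H, M) = 3/4 + H/4 (o(H, M) = -((0 + 1)*(-3) - H)/4 = -(1*(-3) - H)/4 = -(-3 - H)/4 = 3/4 + H/4)
sqrt(51*(17 + (49 + 48)) + o(-213, -2*(-1))) = sqrt(51*(17 + (49 + 48)) + (3/4 + (1/4)*(-213))) = sqrt(51*(17 + 97) + (3/4 - 213/4)) = sqrt(51*114 - 105/2) = sqrt(5814 - 105/2) = sqrt(11523/2) = sqrt(23046)/2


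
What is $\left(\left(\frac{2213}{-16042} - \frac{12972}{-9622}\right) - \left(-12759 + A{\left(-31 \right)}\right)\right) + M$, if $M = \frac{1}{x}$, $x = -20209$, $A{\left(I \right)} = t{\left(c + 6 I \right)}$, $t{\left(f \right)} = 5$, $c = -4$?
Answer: $\frac{19894192293685091}{1559691454958} \approx 12755.0$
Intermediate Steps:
$A{\left(I \right)} = 5$
$M = - \frac{1}{20209}$ ($M = \frac{1}{-20209} = - \frac{1}{20209} \approx -4.9483 \cdot 10^{-5}$)
$\left(\left(\frac{2213}{-16042} - \frac{12972}{-9622}\right) - \left(-12759 + A{\left(-31 \right)}\right)\right) + M = \left(\left(\frac{2213}{-16042} - \frac{12972}{-9622}\right) + \left(12759 - 5\right)\right) - \frac{1}{20209} = \left(\left(2213 \left(- \frac{1}{16042}\right) - - \frac{6486}{4811}\right) + \left(12759 - 5\right)\right) - \frac{1}{20209} = \left(\left(- \frac{2213}{16042} + \frac{6486}{4811}\right) + 12754\right) - \frac{1}{20209} = \left(\frac{93401669}{77178062} + 12754\right) - \frac{1}{20209} = \frac{984422404417}{77178062} - \frac{1}{20209} = \frac{19894192293685091}{1559691454958}$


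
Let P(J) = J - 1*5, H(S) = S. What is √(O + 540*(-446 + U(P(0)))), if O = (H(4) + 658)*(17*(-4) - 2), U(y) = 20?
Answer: 2*I*√69095 ≈ 525.72*I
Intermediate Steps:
P(J) = -5 + J (P(J) = J - 5 = -5 + J)
O = -46340 (O = (4 + 658)*(17*(-4) - 2) = 662*(-68 - 2) = 662*(-70) = -46340)
√(O + 540*(-446 + U(P(0)))) = √(-46340 + 540*(-446 + 20)) = √(-46340 + 540*(-426)) = √(-46340 - 230040) = √(-276380) = 2*I*√69095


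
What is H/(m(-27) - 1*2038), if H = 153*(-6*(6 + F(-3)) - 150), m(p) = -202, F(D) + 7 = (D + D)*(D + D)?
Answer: 1377/56 ≈ 24.589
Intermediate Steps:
F(D) = -7 + 4*D² (F(D) = -7 + (D + D)*(D + D) = -7 + (2*D)*(2*D) = -7 + 4*D²)
H = -55080 (H = 153*(-6*(6 + (-7 + 4*(-3)²)) - 150) = 153*(-6*(6 + (-7 + 4*9)) - 150) = 153*(-6*(6 + (-7 + 36)) - 150) = 153*(-6*(6 + 29) - 150) = 153*(-6*35 - 150) = 153*(-210 - 150) = 153*(-360) = -55080)
H/(m(-27) - 1*2038) = -55080/(-202 - 1*2038) = -55080/(-202 - 2038) = -55080/(-2240) = -55080*(-1/2240) = 1377/56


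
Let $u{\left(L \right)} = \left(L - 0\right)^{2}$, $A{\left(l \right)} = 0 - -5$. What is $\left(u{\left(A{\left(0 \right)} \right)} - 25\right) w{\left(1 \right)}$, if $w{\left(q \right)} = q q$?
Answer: $0$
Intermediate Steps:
$A{\left(l \right)} = 5$ ($A{\left(l \right)} = 0 + 5 = 5$)
$w{\left(q \right)} = q^{2}$
$u{\left(L \right)} = L^{2}$ ($u{\left(L \right)} = \left(L + 0\right)^{2} = L^{2}$)
$\left(u{\left(A{\left(0 \right)} \right)} - 25\right) w{\left(1 \right)} = \left(5^{2} - 25\right) 1^{2} = \left(25 - 25\right) 1 = 0 \cdot 1 = 0$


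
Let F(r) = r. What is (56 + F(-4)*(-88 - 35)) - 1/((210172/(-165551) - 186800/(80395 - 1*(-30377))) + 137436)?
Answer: 345281677523821453/630076062241652 ≈ 548.00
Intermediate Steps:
(56 + F(-4)*(-88 - 35)) - 1/((210172/(-165551) - 186800/(80395 - 1*(-30377))) + 137436) = (56 - 4*(-88 - 35)) - 1/((210172/(-165551) - 186800/(80395 - 1*(-30377))) + 137436) = (56 - 4*(-123)) - 1/((210172*(-1/165551) - 186800/(80395 + 30377)) + 137436) = (56 + 492) - 1/((-210172/165551 - 186800/110772) + 137436) = 548 - 1/((-210172/165551 - 186800*1/110772) + 137436) = 548 - 1/((-210172/165551 - 46700/27693) + 137436) = 548 - 1/(-13551524896/4584603843 + 137436) = 548 - 1/630076062241652/4584603843 = 548 - 1*4584603843/630076062241652 = 548 - 4584603843/630076062241652 = 345281677523821453/630076062241652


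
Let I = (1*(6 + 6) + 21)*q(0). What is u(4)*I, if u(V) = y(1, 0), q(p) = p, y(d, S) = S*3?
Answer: 0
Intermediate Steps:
y(d, S) = 3*S
u(V) = 0 (u(V) = 3*0 = 0)
I = 0 (I = (1*(6 + 6) + 21)*0 = (1*12 + 21)*0 = (12 + 21)*0 = 33*0 = 0)
u(4)*I = 0*0 = 0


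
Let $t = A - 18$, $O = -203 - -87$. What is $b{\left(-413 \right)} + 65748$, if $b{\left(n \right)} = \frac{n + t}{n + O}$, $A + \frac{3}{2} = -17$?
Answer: $\frac{69562283}{1058} \approx 65749.0$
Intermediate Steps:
$A = - \frac{37}{2}$ ($A = - \frac{3}{2} - 17 = - \frac{37}{2} \approx -18.5$)
$O = -116$ ($O = -203 + 87 = -116$)
$t = - \frac{73}{2}$ ($t = - \frac{37}{2} - 18 = - \frac{73}{2} \approx -36.5$)
$b{\left(n \right)} = \frac{- \frac{73}{2} + n}{-116 + n}$ ($b{\left(n \right)} = \frac{n - \frac{73}{2}}{n - 116} = \frac{- \frac{73}{2} + n}{-116 + n}$)
$b{\left(-413 \right)} + 65748 = \frac{- \frac{73}{2} - 413}{-116 - 413} + 65748 = \frac{1}{-529} \left(- \frac{899}{2}\right) + 65748 = \left(- \frac{1}{529}\right) \left(- \frac{899}{2}\right) + 65748 = \frac{899}{1058} + 65748 = \frac{69562283}{1058}$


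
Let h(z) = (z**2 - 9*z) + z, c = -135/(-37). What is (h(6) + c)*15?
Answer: -4635/37 ≈ -125.27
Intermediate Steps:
c = 135/37 (c = -135*(-1/37) = 135/37 ≈ 3.6486)
h(z) = z**2 - 8*z
(h(6) + c)*15 = (6*(-8 + 6) + 135/37)*15 = (6*(-2) + 135/37)*15 = (-12 + 135/37)*15 = -309/37*15 = -4635/37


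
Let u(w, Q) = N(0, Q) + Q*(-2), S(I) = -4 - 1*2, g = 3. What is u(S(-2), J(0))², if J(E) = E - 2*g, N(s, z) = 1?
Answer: 169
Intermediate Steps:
S(I) = -6 (S(I) = -4 - 2 = -6)
J(E) = -6 + E (J(E) = E - 2*3 = E - 6 = -6 + E)
u(w, Q) = 1 - 2*Q (u(w, Q) = 1 + Q*(-2) = 1 - 2*Q)
u(S(-2), J(0))² = (1 - 2*(-6 + 0))² = (1 - 2*(-6))² = (1 + 12)² = 13² = 169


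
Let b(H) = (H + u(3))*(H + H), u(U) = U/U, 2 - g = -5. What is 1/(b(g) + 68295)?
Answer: 1/68407 ≈ 1.4618e-5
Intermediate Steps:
g = 7 (g = 2 - 1*(-5) = 2 + 5 = 7)
u(U) = 1
b(H) = 2*H*(1 + H) (b(H) = (H + 1)*(H + H) = (1 + H)*(2*H) = 2*H*(1 + H))
1/(b(g) + 68295) = 1/(2*7*(1 + 7) + 68295) = 1/(2*7*8 + 68295) = 1/(112 + 68295) = 1/68407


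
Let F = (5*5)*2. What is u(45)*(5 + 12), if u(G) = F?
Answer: 850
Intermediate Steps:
F = 50 (F = 25*2 = 50)
u(G) = 50
u(45)*(5 + 12) = 50*(5 + 12) = 50*17 = 850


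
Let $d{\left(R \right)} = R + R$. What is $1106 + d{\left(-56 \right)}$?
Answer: $994$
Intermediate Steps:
$d{\left(R \right)} = 2 R$
$1106 + d{\left(-56 \right)} = 1106 + 2 \left(-56\right) = 1106 - 112 = 994$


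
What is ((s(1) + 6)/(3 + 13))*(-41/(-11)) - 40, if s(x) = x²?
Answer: -6753/176 ≈ -38.369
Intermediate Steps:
((s(1) + 6)/(3 + 13))*(-41/(-11)) - 40 = ((1² + 6)/(3 + 13))*(-41/(-11)) - 40 = ((1 + 6)/16)*(-41*(-1/11)) - 40 = (7*(1/16))*(41/11) - 40 = (7/16)*(41/11) - 40 = 287/176 - 40 = -6753/176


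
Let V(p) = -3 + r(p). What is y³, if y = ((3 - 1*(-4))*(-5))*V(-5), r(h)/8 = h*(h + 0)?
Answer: -327795367375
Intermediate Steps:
r(h) = 8*h² (r(h) = 8*(h*(h + 0)) = 8*(h*h) = 8*h²)
V(p) = -3 + 8*p²
y = -6895 (y = ((3 - 1*(-4))*(-5))*(-3 + 8*(-5)²) = ((3 + 4)*(-5))*(-3 + 8*25) = (7*(-5))*(-3 + 200) = -35*197 = -6895)
y³ = (-6895)³ = -327795367375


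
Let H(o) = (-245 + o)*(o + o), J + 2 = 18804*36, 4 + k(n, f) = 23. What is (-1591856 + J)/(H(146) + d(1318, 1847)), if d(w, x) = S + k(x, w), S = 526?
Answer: 914914/28363 ≈ 32.257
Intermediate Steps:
k(n, f) = 19 (k(n, f) = -4 + 23 = 19)
d(w, x) = 545 (d(w, x) = 526 + 19 = 545)
J = 676942 (J = -2 + 18804*36 = -2 + 676944 = 676942)
H(o) = 2*o*(-245 + o) (H(o) = (-245 + o)*(2*o) = 2*o*(-245 + o))
(-1591856 + J)/(H(146) + d(1318, 1847)) = (-1591856 + 676942)/(2*146*(-245 + 146) + 545) = -914914/(2*146*(-99) + 545) = -914914/(-28908 + 545) = -914914/(-28363) = -914914*(-1/28363) = 914914/28363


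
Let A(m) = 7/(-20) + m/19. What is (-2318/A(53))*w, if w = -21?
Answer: 6165880/309 ≈ 19954.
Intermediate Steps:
A(m) = -7/20 + m/19 (A(m) = 7*(-1/20) + m*(1/19) = -7/20 + m/19)
(-2318/A(53))*w = -2318/(-7/20 + (1/19)*53)*(-21) = -2318/(-7/20 + 53/19)*(-21) = -2318/927/380*(-21) = -2318*380/927*(-21) = -880840/927*(-21) = 6165880/309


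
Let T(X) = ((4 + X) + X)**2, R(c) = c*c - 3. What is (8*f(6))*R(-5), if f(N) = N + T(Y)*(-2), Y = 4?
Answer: -49632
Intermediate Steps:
R(c) = -3 + c**2 (R(c) = c**2 - 3 = -3 + c**2)
T(X) = (4 + 2*X)**2
f(N) = -288 + N (f(N) = N + (4*(2 + 4)**2)*(-2) = N + (4*6**2)*(-2) = N + (4*36)*(-2) = N + 144*(-2) = N - 288 = -288 + N)
(8*f(6))*R(-5) = (8*(-288 + 6))*(-3 + (-5)**2) = (8*(-282))*(-3 + 25) = -2256*22 = -49632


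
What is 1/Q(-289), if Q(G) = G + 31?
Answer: -1/258 ≈ -0.0038760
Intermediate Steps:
Q(G) = 31 + G
1/Q(-289) = 1/(31 - 289) = 1/(-258) = -1/258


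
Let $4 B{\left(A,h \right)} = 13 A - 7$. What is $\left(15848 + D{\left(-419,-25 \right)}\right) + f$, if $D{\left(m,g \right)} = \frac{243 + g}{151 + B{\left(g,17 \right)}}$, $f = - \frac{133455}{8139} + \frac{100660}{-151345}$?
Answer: $\frac{44210086939223}{2792073098} \approx 15834.0$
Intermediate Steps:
$B{\left(A,h \right)} = - \frac{7}{4} + \frac{13 A}{4}$ ($B{\left(A,h \right)} = \frac{13 A - 7}{4} = \frac{-7 + 13 A}{4} = - \frac{7}{4} + \frac{13 A}{4}$)
$f = - \frac{1401134581}{82119797}$ ($f = \left(-133455\right) \frac{1}{8139} + 100660 \left(- \frac{1}{151345}\right) = - \frac{44485}{2713} - \frac{20132}{30269} = - \frac{1401134581}{82119797} \approx -17.062$)
$D{\left(m,g \right)} = \frac{243 + g}{\frac{597}{4} + \frac{13 g}{4}}$ ($D{\left(m,g \right)} = \frac{243 + g}{151 + \left(- \frac{7}{4} + \frac{13 g}{4}\right)} = \frac{243 + g}{\frac{597}{4} + \frac{13 g}{4}}$)
$\left(15848 + D{\left(-419,-25 \right)}\right) + f = \left(15848 + \frac{4 \left(243 - 25\right)}{597 + 13 \left(-25\right)}\right) - \frac{1401134581}{82119797} = \left(15848 + 4 \frac{1}{597 - 325} \cdot 218\right) - \frac{1401134581}{82119797} = \left(15848 + 4 \cdot \frac{1}{272} \cdot 218\right) - \frac{1401134581}{82119797} = \left(15848 + \frac{109}{34}\right) - \frac{1401134581}{82119797} = \frac{538941}{34} - \frac{1401134581}{82119797} = \frac{44210086939223}{2792073098}$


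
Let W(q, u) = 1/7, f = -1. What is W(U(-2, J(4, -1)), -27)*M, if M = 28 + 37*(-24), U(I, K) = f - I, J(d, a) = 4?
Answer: -860/7 ≈ -122.86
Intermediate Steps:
U(I, K) = -1 - I
W(q, u) = 1/7
M = -860 (M = 28 - 888 = -860)
W(U(-2, J(4, -1)), -27)*M = (1/7)*(-860) = -860/7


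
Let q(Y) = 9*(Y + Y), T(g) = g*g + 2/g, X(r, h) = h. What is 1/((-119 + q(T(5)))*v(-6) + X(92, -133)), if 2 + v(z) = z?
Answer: -5/14193 ≈ -0.00035229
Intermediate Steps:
v(z) = -2 + z
T(g) = g**2 + 2/g
q(Y) = 18*Y (q(Y) = 9*(2*Y) = 18*Y)
1/((-119 + q(T(5)))*v(-6) + X(92, -133)) = 1/((-119 + 18*((2 + 5**3)/5))*(-2 - 6) - 133) = 1/((-119 + 18*((2 + 125)/5))*(-8) - 133) = 1/((-119 + 18*((1/5)*127))*(-8) - 133) = 1/((-119 + 18*(127/5))*(-8) - 133) = 1/((-119 + 2286/5)*(-8) - 133) = 1/((1691/5)*(-8) - 133) = 1/(-13528/5 - 133) = 1/(-14193/5) = -5/14193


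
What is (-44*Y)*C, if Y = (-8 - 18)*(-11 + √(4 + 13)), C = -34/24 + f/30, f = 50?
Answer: -3146 + 286*√17 ≈ -1966.8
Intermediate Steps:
C = ¼ (C = -34/24 + 50/30 = -34*1/24 + 50*(1/30) = -17/12 + 5/3 = ¼ ≈ 0.25000)
Y = 286 - 26*√17 (Y = -26*(-11 + √17) = 286 - 26*√17 ≈ 178.80)
(-44*Y)*C = -44*(286 - 26*√17)*(¼) = (-12584 + 1144*√17)*(¼) = -3146 + 286*√17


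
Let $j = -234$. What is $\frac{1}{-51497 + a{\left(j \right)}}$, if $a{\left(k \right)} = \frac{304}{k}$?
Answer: $- \frac{117}{6025301} \approx -1.9418 \cdot 10^{-5}$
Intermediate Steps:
$\frac{1}{-51497 + a{\left(j \right)}} = \frac{1}{-51497 + \frac{304}{-234}} = \frac{1}{-51497 + 304 \left(- \frac{1}{234}\right)} = \frac{1}{-51497 - \frac{152}{117}} = \frac{1}{- \frac{6025301}{117}} = - \frac{117}{6025301}$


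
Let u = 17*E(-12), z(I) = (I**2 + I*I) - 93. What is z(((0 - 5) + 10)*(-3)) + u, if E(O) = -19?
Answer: 34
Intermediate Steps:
z(I) = -93 + 2*I**2 (z(I) = (I**2 + I**2) - 93 = 2*I**2 - 93 = -93 + 2*I**2)
u = -323 (u = 17*(-19) = -323)
z(((0 - 5) + 10)*(-3)) + u = (-93 + 2*(((0 - 5) + 10)*(-3))**2) - 323 = (-93 + 2*((-5 + 10)*(-3))**2) - 323 = (-93 + 2*(5*(-3))**2) - 323 = (-93 + 2*(-15)**2) - 323 = (-93 + 2*225) - 323 = (-93 + 450) - 323 = 357 - 323 = 34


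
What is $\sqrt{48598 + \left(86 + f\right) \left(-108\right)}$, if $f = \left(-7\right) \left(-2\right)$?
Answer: $\sqrt{37798} \approx 194.42$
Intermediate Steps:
$f = 14$
$\sqrt{48598 + \left(86 + f\right) \left(-108\right)} = \sqrt{48598 + \left(86 + 14\right) \left(-108\right)} = \sqrt{48598 + 100 \left(-108\right)} = \sqrt{48598 - 10800} = \sqrt{37798}$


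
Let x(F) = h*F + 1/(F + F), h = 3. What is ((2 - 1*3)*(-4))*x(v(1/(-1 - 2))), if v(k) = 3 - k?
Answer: 203/5 ≈ 40.600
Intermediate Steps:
x(F) = 1/(2*F) + 3*F (x(F) = 3*F + 1/(F + F) = 3*F + 1/(2*F) = 1/(2*F) + 3*F)
((2 - 1*3)*(-4))*x(v(1/(-1 - 2))) = ((2 - 1*3)*(-4))*(1/(2*(3 - 1/(-1 - 2))) + 3*(3 - 1/(-1 - 2))) = ((2 - 3)*(-4))*(1/(2*(3 - 1/(-3))) + 3*(3 - 1/(-3))) = (-1*(-4))*(1/(2*(3 - 1*(-⅓))) + 3*(3 - 1*(-⅓))) = 4*(1/(2*(3 + ⅓)) + 3*(3 + ⅓)) = 4*(1/(2*(10/3)) + 3*(10/3)) = 4*((½)*(3/10) + 10) = 4*(3/20 + 10) = 4*(203/20) = 203/5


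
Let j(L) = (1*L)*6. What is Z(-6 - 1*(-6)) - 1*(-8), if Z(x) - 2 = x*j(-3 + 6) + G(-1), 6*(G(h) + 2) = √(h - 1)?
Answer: 8 + I*√2/6 ≈ 8.0 + 0.2357*I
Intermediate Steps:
G(h) = -2 + √(-1 + h)/6 (G(h) = -2 + √(h - 1)/6 = -2 + √(-1 + h)/6)
j(L) = 6*L (j(L) = L*6 = 6*L)
Z(x) = 18*x + I*√2/6 (Z(x) = 2 + (x*(6*(-3 + 6)) + (-2 + √(-1 - 1)/6)) = 2 + (x*(6*3) + (-2 + √(-2)/6)) = 2 + (x*18 + (-2 + (I*√2)/6)) = 2 + (18*x + (-2 + I*√2/6)) = 2 + (-2 + 18*x + I*√2/6) = 18*x + I*√2/6)
Z(-6 - 1*(-6)) - 1*(-8) = (18*(-6 - 1*(-6)) + I*√2/6) - 1*(-8) = (18*(-6 + 6) + I*√2/6) + 8 = (18*0 + I*√2/6) + 8 = (0 + I*√2/6) + 8 = I*√2/6 + 8 = 8 + I*√2/6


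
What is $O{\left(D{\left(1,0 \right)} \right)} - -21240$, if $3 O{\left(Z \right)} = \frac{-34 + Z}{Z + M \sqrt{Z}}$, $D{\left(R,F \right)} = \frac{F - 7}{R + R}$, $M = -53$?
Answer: $\frac{5 \left(- 29741 i + 225144 \sqrt{14}\right)}{- 7 i + 53 \sqrt{14}} \approx 21240.0 - 0.12591 i$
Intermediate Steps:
$D{\left(R,F \right)} = \frac{-7 + F}{2 R}$
$O{\left(Z \right)} = \frac{-34 + Z}{3 \left(Z - 53 \sqrt{Z}\right)}$ ($O{\left(Z \right)} = \frac{\left(-34 + Z\right) \frac{1}{Z - 53 \sqrt{Z}}}{3} = \frac{\frac{1}{Z - 53 \sqrt{Z}} \left(-34 + Z\right)}{3} = \frac{-34 + Z}{3 \left(Z - 53 \sqrt{Z}\right)}$)
$O{\left(D{\left(1,0 \right)} \right)} - -21240 = \frac{34 - \frac{-7 + 0}{2 \cdot 1}}{3 \left(- \frac{-7 + 0}{2 \cdot 1} + 53 \sqrt{\frac{-7 + 0}{2 \cdot 1}}\right)} - -21240 = \frac{34 - \frac{1}{2} \cdot 1 \left(-7\right)}{3 \left(- \frac{1 \left(-7\right)}{2} + 53 \sqrt{\frac{1}{2} \cdot 1 \left(-7\right)}\right)} + 21240 = \frac{34 - - \frac{7}{2}}{3 \left(\left(-1\right) \left(- \frac{7}{2}\right) + 53 \sqrt{- \frac{7}{2}}\right)} + 21240 = \frac{34 + \frac{7}{2}}{3 \left(\frac{7}{2} + 53 \frac{i \sqrt{14}}{2}\right)} + 21240 = \frac{1}{3} \frac{1}{\frac{7}{2} + \frac{53 i \sqrt{14}}{2}} \cdot \frac{75}{2} + 21240 = \frac{25}{2 \left(\frac{7}{2} + \frac{53 i \sqrt{14}}{2}\right)} + 21240 = 21240 + \frac{25}{2 \left(\frac{7}{2} + \frac{53 i \sqrt{14}}{2}\right)}$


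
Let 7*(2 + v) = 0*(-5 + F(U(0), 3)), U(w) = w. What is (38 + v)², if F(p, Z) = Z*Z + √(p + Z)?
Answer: 1296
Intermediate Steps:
F(p, Z) = Z² + √(Z + p)
v = -2 (v = -2 + (0*(-5 + (3² + √(3 + 0))))/7 = -2 + (0*(-5 + (9 + √3)))/7 = -2 + (0*(4 + √3))/7 = -2 + (⅐)*0 = -2 + 0 = -2)
(38 + v)² = (38 - 2)² = 36² = 1296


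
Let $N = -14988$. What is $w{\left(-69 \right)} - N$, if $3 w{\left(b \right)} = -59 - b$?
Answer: $\frac{44974}{3} \approx 14991.0$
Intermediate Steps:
$w{\left(b \right)} = - \frac{59}{3} - \frac{b}{3}$ ($w{\left(b \right)} = \frac{-59 - b}{3} = - \frac{59}{3} - \frac{b}{3}$)
$w{\left(-69 \right)} - N = \left(- \frac{59}{3} - -23\right) - -14988 = \left(- \frac{59}{3} + 23\right) + 14988 = \frac{10}{3} + 14988 = \frac{44974}{3}$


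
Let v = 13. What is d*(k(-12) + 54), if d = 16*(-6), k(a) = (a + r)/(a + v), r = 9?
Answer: -4896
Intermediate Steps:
k(a) = (9 + a)/(13 + a) (k(a) = (a + 9)/(a + 13) = (9 + a)/(13 + a))
d = -96
d*(k(-12) + 54) = -96*((9 - 12)/(13 - 12) + 54) = -96*(-3/1 + 54) = -96*(1*(-3) + 54) = -96*(-3 + 54) = -96*51 = -4896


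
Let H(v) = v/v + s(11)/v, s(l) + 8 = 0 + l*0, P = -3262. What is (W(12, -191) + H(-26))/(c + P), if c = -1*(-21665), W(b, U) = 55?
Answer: 732/239239 ≈ 0.0030597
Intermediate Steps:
s(l) = -8 (s(l) = -8 + (0 + l*0) = -8 + (0 + 0) = -8 + 0 = -8)
c = 21665
H(v) = 1 - 8/v (H(v) = v/v - 8/v = 1 - 8/v)
(W(12, -191) + H(-26))/(c + P) = (55 + (-8 - 26)/(-26))/(21665 - 3262) = (55 - 1/26*(-34))/18403 = (55 + 17/13)*(1/18403) = (732/13)*(1/18403) = 732/239239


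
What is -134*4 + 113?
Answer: -423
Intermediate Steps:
-134*4 + 113 = -536 + 113 = -423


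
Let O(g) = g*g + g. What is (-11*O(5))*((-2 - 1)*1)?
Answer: 990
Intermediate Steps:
O(g) = g + g**2 (O(g) = g**2 + g = g + g**2)
(-11*O(5))*((-2 - 1)*1) = (-55*(1 + 5))*((-2 - 1)*1) = (-55*6)*(-3*1) = -11*30*(-3) = -330*(-3) = 990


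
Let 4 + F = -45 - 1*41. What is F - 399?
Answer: -489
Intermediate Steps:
F = -90 (F = -4 + (-45 - 1*41) = -4 + (-45 - 41) = -4 - 86 = -90)
F - 399 = -90 - 399 = -489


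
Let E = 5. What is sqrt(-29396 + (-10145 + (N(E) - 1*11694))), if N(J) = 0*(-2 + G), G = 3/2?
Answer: I*sqrt(51235) ≈ 226.35*I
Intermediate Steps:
G = 3/2 (G = 3*(1/2) = 3/2 ≈ 1.5000)
N(J) = 0 (N(J) = 0*(-2 + 3/2) = 0*(-1/2) = 0)
sqrt(-29396 + (-10145 + (N(E) - 1*11694))) = sqrt(-29396 + (-10145 + (0 - 1*11694))) = sqrt(-29396 + (-10145 + (0 - 11694))) = sqrt(-29396 + (-10145 - 11694)) = sqrt(-29396 - 21839) = sqrt(-51235) = I*sqrt(51235)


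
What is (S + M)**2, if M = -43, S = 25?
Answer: 324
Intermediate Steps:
(S + M)**2 = (25 - 43)**2 = (-18)**2 = 324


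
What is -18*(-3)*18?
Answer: 972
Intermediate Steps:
-18*(-3)*18 = 54*18 = 972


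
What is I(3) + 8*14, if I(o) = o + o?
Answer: 118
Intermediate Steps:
I(o) = 2*o
I(3) + 8*14 = 2*3 + 8*14 = 6 + 112 = 118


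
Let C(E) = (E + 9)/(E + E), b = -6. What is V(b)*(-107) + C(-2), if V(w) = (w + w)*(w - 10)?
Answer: -82183/4 ≈ -20546.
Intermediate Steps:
V(w) = 2*w*(-10 + w) (V(w) = (2*w)*(-10 + w) = 2*w*(-10 + w))
C(E) = (9 + E)/(2*E) (C(E) = (9 + E)/((2*E)) = (9 + E)*(1/(2*E)) = (9 + E)/(2*E))
V(b)*(-107) + C(-2) = (2*(-6)*(-10 - 6))*(-107) + (1/2)*(9 - 2)/(-2) = (2*(-6)*(-16))*(-107) + (1/2)*(-1/2)*7 = 192*(-107) - 7/4 = -20544 - 7/4 = -82183/4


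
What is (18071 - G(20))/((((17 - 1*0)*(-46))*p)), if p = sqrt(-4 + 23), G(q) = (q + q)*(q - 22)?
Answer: -18151*sqrt(19)/14858 ≈ -5.3250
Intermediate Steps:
G(q) = 2*q*(-22 + q) (G(q) = (2*q)*(-22 + q) = 2*q*(-22 + q))
p = sqrt(19) ≈ 4.3589
(18071 - G(20))/((((17 - 1*0)*(-46))*p)) = (18071 - 2*20*(-22 + 20))/((((17 - 1*0)*(-46))*sqrt(19))) = (18071 - 2*20*(-2))/((((17 + 0)*(-46))*sqrt(19))) = (18071 - 1*(-80))/(((17*(-46))*sqrt(19))) = (18071 + 80)/((-782*sqrt(19))) = 18151*(-sqrt(19)/14858) = -18151*sqrt(19)/14858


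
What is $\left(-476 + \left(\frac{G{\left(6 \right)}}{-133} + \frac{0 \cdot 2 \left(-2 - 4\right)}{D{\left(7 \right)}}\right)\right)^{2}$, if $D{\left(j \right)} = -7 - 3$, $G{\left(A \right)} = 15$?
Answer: $\frac{4009802329}{17689} \approx 2.2668 \cdot 10^{5}$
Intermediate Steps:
$D{\left(j \right)} = -10$
$\left(-476 + \left(\frac{G{\left(6 \right)}}{-133} + \frac{0 \cdot 2 \left(-2 - 4\right)}{D{\left(7 \right)}}\right)\right)^{2} = \left(-476 + \left(\frac{15}{-133} + \frac{0 \cdot 2 \left(-2 - 4\right)}{-10}\right)\right)^{2} = \left(-476 + \left(15 \left(- \frac{1}{133}\right) + 0 \left(-6\right) \left(- \frac{1}{10}\right)\right)\right)^{2} = \left(-476 + \left(- \frac{15}{133} + 0 \left(- \frac{1}{10}\right)\right)\right)^{2} = \left(-476 + \left(- \frac{15}{133} + 0\right)\right)^{2} = \left(-476 - \frac{15}{133}\right)^{2} = \left(- \frac{63323}{133}\right)^{2} = \frac{4009802329}{17689}$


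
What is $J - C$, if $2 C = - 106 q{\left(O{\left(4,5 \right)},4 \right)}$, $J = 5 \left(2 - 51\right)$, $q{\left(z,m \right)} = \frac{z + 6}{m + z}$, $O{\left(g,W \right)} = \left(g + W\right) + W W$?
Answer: $- \frac{3595}{19} \approx -189.21$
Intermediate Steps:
$O{\left(g,W \right)} = W + g + W^{2}$ ($O{\left(g,W \right)} = \left(W + g\right) + W^{2} = W + g + W^{2}$)
$q{\left(z,m \right)} = \frac{6 + z}{m + z}$
$J = -245$ ($J = 5 \left(-49\right) = -245$)
$C = - \frac{1060}{19}$ ($C = \frac{\left(-106\right) \frac{6 + \left(5 + 4 + 5^{2}\right)}{4 + \left(5 + 4 + 5^{2}\right)}}{2} = \frac{\left(-106\right) \frac{6 + \left(5 + 4 + 25\right)}{4 + \left(5 + 4 + 25\right)}}{2} = \frac{\left(-106\right) \frac{6 + 34}{4 + 34}}{2} = \frac{\left(-106\right) \frac{1}{38} \cdot 40}{2} = \frac{\left(-106\right) \frac{20}{19}}{2} = \frac{1}{2} \left(- \frac{2120}{19}\right) = - \frac{1060}{19} \approx -55.789$)
$J - C = -245 - - \frac{1060}{19} = -245 + \frac{1060}{19} = - \frac{3595}{19}$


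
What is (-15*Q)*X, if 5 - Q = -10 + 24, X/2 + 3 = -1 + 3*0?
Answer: -1080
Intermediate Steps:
X = -8 (X = -6 + 2*(-1 + 3*0) = -6 + 2*(-1 + 0) = -6 + 2*(-1) = -6 - 2 = -8)
Q = -9 (Q = 5 - (-10 + 24) = 5 - 1*14 = 5 - 14 = -9)
(-15*Q)*X = -15*(-9)*(-8) = 135*(-8) = -1080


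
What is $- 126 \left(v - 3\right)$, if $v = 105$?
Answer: $-12852$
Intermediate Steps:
$- 126 \left(v - 3\right) = - 126 \left(105 - 3\right) = \left(-126\right) 102 = -12852$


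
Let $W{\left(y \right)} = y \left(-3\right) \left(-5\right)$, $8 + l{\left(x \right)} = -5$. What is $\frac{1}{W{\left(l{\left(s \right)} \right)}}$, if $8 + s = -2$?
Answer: $- \frac{1}{195} \approx -0.0051282$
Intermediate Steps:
$s = -10$ ($s = -8 - 2 = -10$)
$l{\left(x \right)} = -13$ ($l{\left(x \right)} = -8 - 5 = -13$)
$W{\left(y \right)} = 15 y$ ($W{\left(y \right)} = - 3 y \left(-5\right) = 15 y$)
$\frac{1}{W{\left(l{\left(s \right)} \right)}} = \frac{1}{15 \left(-13\right)} = \frac{1}{-195} = - \frac{1}{195}$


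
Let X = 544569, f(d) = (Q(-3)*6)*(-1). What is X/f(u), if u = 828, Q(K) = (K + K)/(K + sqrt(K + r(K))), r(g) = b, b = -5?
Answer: -181523/4 + 181523*I*sqrt(2)/6 ≈ -45381.0 + 42785.0*I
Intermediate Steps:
r(g) = -5
Q(K) = 2*K/(K + sqrt(-5 + K)) (Q(K) = (K + K)/(K + sqrt(K - 5)) = (2*K)/(K + sqrt(-5 + K)) = 2*K/(K + sqrt(-5 + K)))
f(d) = 36/(-3 + 2*I*sqrt(2)) (f(d) = ((2*(-3)/(-3 + sqrt(-5 - 3)))*6)*(-1) = ((2*(-3)/(-3 + sqrt(-8)))*6)*(-1) = ((2*(-3)/(-3 + 2*I*sqrt(2)))*6)*(-1) = (-6/(-3 + 2*I*sqrt(2))*6)*(-1) = -36/(-3 + 2*I*sqrt(2))*(-1) = 36/(-3 + 2*I*sqrt(2)))
X/f(u) = 544569/(-108/17 - 72*I*sqrt(2)/17)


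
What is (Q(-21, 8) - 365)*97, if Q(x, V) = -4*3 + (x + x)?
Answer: -40643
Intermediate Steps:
Q(x, V) = -12 + 2*x
(Q(-21, 8) - 365)*97 = ((-12 + 2*(-21)) - 365)*97 = ((-12 - 42) - 365)*97 = (-54 - 365)*97 = -419*97 = -40643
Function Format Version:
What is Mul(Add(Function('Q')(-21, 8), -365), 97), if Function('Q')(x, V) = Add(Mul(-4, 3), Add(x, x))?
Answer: -40643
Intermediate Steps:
Function('Q')(x, V) = Add(-12, Mul(2, x))
Mul(Add(Function('Q')(-21, 8), -365), 97) = Mul(Add(Add(-12, Mul(2, -21)), -365), 97) = Mul(Add(Add(-12, -42), -365), 97) = Mul(Add(-54, -365), 97) = Mul(-419, 97) = -40643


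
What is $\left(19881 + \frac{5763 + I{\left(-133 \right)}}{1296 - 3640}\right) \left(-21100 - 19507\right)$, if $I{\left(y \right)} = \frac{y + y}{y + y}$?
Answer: $- \frac{473023836775}{586} \approx -8.0721 \cdot 10^{8}$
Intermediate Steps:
$I{\left(y \right)} = 1$ ($I{\left(y \right)} = \frac{2 y}{2 y} = 2 y \frac{1}{2 y} = 1$)
$\left(19881 + \frac{5763 + I{\left(-133 \right)}}{1296 - 3640}\right) \left(-21100 - 19507\right) = \left(19881 + \frac{5763 + 1}{1296 - 3640}\right) \left(-21100 - 19507\right) = \left(19881 + \frac{5764}{-2344}\right) \left(-40607\right) = \left(19881 + 5764 \left(- \frac{1}{2344}\right)\right) \left(-40607\right) = \left(19881 - \frac{1441}{586}\right) \left(-40607\right) = \frac{11648825}{586} \left(-40607\right) = - \frac{473023836775}{586}$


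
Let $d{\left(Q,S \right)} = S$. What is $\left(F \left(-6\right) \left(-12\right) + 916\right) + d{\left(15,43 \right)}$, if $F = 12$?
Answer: $1823$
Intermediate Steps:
$\left(F \left(-6\right) \left(-12\right) + 916\right) + d{\left(15,43 \right)} = \left(12 \left(-6\right) \left(-12\right) + 916\right) + 43 = \left(\left(-72\right) \left(-12\right) + 916\right) + 43 = \left(864 + 916\right) + 43 = 1780 + 43 = 1823$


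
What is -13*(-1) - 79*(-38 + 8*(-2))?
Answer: 4279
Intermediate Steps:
-13*(-1) - 79*(-38 + 8*(-2)) = 13 - 79*(-38 - 16) = 13 - 79*(-54) = 13 + 4266 = 4279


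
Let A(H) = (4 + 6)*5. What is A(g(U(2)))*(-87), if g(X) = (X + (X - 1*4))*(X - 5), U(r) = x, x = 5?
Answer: -4350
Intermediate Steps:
U(r) = 5
g(X) = (-5 + X)*(-4 + 2*X) (g(X) = (X + (X - 4))*(-5 + X) = (X + (-4 + X))*(-5 + X) = (-4 + 2*X)*(-5 + X) = (-5 + X)*(-4 + 2*X))
A(H) = 50 (A(H) = 10*5 = 50)
A(g(U(2)))*(-87) = 50*(-87) = -4350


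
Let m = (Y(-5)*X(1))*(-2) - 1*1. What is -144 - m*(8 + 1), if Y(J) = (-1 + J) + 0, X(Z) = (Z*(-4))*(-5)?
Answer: -2295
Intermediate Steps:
X(Z) = 20*Z (X(Z) = -4*Z*(-5) = 20*Z)
Y(J) = -1 + J
m = 239 (m = ((-1 - 5)*(20*1))*(-2) - 1*1 = -6*20*(-2) - 1 = -120*(-2) - 1 = 240 - 1 = 239)
-144 - m*(8 + 1) = -144 - 239*(8 + 1) = -144 - 239*9 = -144 - 1*2151 = -144 - 2151 = -2295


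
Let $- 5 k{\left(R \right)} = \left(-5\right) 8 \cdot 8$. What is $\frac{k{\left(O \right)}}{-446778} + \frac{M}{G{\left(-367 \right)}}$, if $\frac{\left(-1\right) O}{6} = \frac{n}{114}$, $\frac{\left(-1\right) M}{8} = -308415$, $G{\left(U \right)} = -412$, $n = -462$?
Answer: $- \frac{137793040166}{23009067} \approx -5988.6$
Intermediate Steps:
$M = 2467320$ ($M = \left(-8\right) \left(-308415\right) = 2467320$)
$O = \frac{462}{19}$ ($O = - 6 \left(- \frac{462}{114}\right) = - 6 \left(\left(-462\right) \frac{1}{114}\right) = \left(-6\right) \left(- \frac{77}{19}\right) = \frac{462}{19} \approx 24.316$)
$k{\left(R \right)} = 64$ ($k{\left(R \right)} = - \frac{\left(-5\right) 8 \cdot 8}{5} = - \frac{\left(-40\right) 8}{5} = \left(- \frac{1}{5}\right) \left(-320\right) = 64$)
$\frac{k{\left(O \right)}}{-446778} + \frac{M}{G{\left(-367 \right)}} = \frac{64}{-446778} + \frac{2467320}{-412} = 64 \left(- \frac{1}{446778}\right) + 2467320 \left(- \frac{1}{412}\right) = - \frac{32}{223389} - \frac{616830}{103} = - \frac{137793040166}{23009067}$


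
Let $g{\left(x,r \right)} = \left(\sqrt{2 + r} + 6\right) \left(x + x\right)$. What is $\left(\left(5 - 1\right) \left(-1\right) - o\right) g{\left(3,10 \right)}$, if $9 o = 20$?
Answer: $-224 - \frac{224 \sqrt{3}}{3} \approx -353.33$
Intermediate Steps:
$o = \frac{20}{9}$ ($o = \frac{1}{9} \cdot 20 = \frac{20}{9} \approx 2.2222$)
$g{\left(x,r \right)} = 2 x \left(6 + \sqrt{2 + r}\right)$ ($g{\left(x,r \right)} = \left(6 + \sqrt{2 + r}\right) 2 x = 2 x \left(6 + \sqrt{2 + r}\right)$)
$\left(\left(5 - 1\right) \left(-1\right) - o\right) g{\left(3,10 \right)} = \left(\left(5 - 1\right) \left(-1\right) - \frac{20}{9}\right) 2 \cdot 3 \left(6 + \sqrt{2 + 10}\right) = \left(4 \left(-1\right) - \frac{20}{9}\right) 2 \cdot 3 \left(6 + \sqrt{12}\right) = \left(-4 - \frac{20}{9}\right) 2 \cdot 3 \left(6 + 2 \sqrt{3}\right) = - \frac{56 \left(36 + 12 \sqrt{3}\right)}{9} = -224 - \frac{224 \sqrt{3}}{3}$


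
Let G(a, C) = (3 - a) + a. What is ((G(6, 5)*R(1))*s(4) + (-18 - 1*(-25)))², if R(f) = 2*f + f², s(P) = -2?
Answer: 121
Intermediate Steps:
G(a, C) = 3
R(f) = f² + 2*f
((G(6, 5)*R(1))*s(4) + (-18 - 1*(-25)))² = ((3*(1*(2 + 1)))*(-2) + (-18 - 1*(-25)))² = ((3*(1*3))*(-2) + (-18 + 25))² = ((3*3)*(-2) + 7)² = (9*(-2) + 7)² = (-18 + 7)² = (-11)² = 121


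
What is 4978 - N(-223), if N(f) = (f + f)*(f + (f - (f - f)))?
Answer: -193938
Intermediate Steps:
N(f) = 4*f² (N(f) = (2*f)*(f + (f - 1*0)) = (2*f)*(f + (f + 0)) = (2*f)*(f + f) = (2*f)*(2*f) = 4*f²)
4978 - N(-223) = 4978 - 4*(-223)² = 4978 - 4*49729 = 4978 - 1*198916 = 4978 - 198916 = -193938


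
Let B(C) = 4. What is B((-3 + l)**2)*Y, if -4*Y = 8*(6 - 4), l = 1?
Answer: -16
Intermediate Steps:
Y = -4 (Y = -2*(6 - 4) = -2*2 = -1/4*16 = -4)
B((-3 + l)**2)*Y = 4*(-4) = -16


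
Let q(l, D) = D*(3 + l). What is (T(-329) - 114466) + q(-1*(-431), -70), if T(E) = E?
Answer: -145175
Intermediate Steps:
(T(-329) - 114466) + q(-1*(-431), -70) = (-329 - 114466) - 70*(3 - 1*(-431)) = -114795 - 70*(3 + 431) = -114795 - 70*434 = -114795 - 30380 = -145175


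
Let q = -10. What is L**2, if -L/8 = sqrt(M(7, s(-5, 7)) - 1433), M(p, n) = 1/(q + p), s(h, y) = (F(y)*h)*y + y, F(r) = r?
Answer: -275200/3 ≈ -91733.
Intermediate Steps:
s(h, y) = y + h*y**2 (s(h, y) = (y*h)*y + y = (h*y)*y + y = h*y**2 + y = y + h*y**2)
M(p, n) = 1/(-10 + p)
L = -80*I*sqrt(129)/3 (L = -8*sqrt(1/(-10 + 7) - 1433) = -8*sqrt(1/(-3) - 1433) = -8*sqrt(-1/3 - 1433) = -80*I*sqrt(129)/3 ≈ -302.88*I)
L**2 = (-80*I*sqrt(129)/3)**2 = -275200/3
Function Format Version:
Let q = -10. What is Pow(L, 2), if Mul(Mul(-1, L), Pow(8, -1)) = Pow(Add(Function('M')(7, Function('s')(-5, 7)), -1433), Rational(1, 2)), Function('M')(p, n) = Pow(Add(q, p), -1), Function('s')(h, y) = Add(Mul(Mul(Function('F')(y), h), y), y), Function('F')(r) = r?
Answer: Rational(-275200, 3) ≈ -91733.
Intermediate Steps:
Function('s')(h, y) = Add(y, Mul(h, Pow(y, 2))) (Function('s')(h, y) = Add(Mul(Mul(y, h), y), y) = Add(Mul(Mul(h, y), y), y) = Add(Mul(h, Pow(y, 2)), y) = Add(y, Mul(h, Pow(y, 2))))
Function('M')(p, n) = Pow(Add(-10, p), -1)
L = Mul(Rational(-80, 3), I, Pow(129, Rational(1, 2))) (L = Mul(-8, Pow(Add(Pow(Add(-10, 7), -1), -1433), Rational(1, 2))) = Mul(-8, Pow(Add(Pow(-3, -1), -1433), Rational(1, 2))) = Mul(-8, Pow(Add(Rational(-1, 3), -1433), Rational(1, 2))) = Mul(-8, Pow(Rational(-4300, 3), Rational(1, 2))) = Mul(-8, Mul(Rational(10, 3), I, Pow(129, Rational(1, 2)))) = Mul(Rational(-80, 3), I, Pow(129, Rational(1, 2))) ≈ Mul(-302.88, I))
Pow(L, 2) = Pow(Mul(Rational(-80, 3), I, Pow(129, Rational(1, 2))), 2) = Rational(-275200, 3)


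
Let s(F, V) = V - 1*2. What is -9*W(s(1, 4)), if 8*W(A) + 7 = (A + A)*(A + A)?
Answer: -81/8 ≈ -10.125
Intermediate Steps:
s(F, V) = -2 + V (s(F, V) = V - 2 = -2 + V)
W(A) = -7/8 + A**2/2 (W(A) = -7/8 + ((A + A)*(A + A))/8 = -7/8 + ((2*A)*(2*A))/8 = -7/8 + (4*A**2)/8 = -7/8 + A**2/2)
-9*W(s(1, 4)) = -9*(-7/8 + (-2 + 4)**2/2) = -9*(-7/8 + (1/2)*2**2) = -9*(-7/8 + (1/2)*4) = -9*(-7/8 + 2) = -9*9/8 = -81/8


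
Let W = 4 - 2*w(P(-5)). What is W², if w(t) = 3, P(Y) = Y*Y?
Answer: 4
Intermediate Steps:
P(Y) = Y²
W = -2 (W = 4 - 2*3 = 4 - 6 = -2)
W² = (-2)² = 4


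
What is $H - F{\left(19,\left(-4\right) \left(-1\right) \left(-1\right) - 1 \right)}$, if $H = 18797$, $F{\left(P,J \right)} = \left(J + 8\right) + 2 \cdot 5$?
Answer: $18784$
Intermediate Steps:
$F{\left(P,J \right)} = 18 + J$ ($F{\left(P,J \right)} = \left(8 + J\right) + 10 = 18 + J$)
$H - F{\left(19,\left(-4\right) \left(-1\right) \left(-1\right) - 1 \right)} = 18797 - \left(18 + \left(\left(-4\right) \left(-1\right) \left(-1\right) - 1\right)\right) = 18797 - \left(18 + \left(4 \left(-1\right) - 1\right)\right) = 18797 - \left(18 - 5\right) = 18797 - 13 = 18784$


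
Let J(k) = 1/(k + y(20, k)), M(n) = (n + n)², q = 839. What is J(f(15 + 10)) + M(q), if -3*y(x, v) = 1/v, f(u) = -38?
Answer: 12194727290/4331 ≈ 2.8157e+6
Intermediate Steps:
M(n) = 4*n² (M(n) = (2*n)² = 4*n²)
y(x, v) = -1/(3*v)
J(k) = 1/(k - 1/(3*k))
J(f(15 + 10)) + M(q) = 3*(-38)/(-1 + 3*(-38)²) + 4*839² = 3*(-38)/(-1 + 3*1444) + 4*703921 = 3*(-38)/(-1 + 4332) + 2815684 = 3*(-38)/4331 + 2815684 = 3*(-38)*(1/4331) + 2815684 = -114/4331 + 2815684 = 12194727290/4331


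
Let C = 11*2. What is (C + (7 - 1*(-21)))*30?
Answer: 1500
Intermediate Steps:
C = 22
(C + (7 - 1*(-21)))*30 = (22 + (7 - 1*(-21)))*30 = (22 + (7 + 21))*30 = (22 + 28)*30 = 50*30 = 1500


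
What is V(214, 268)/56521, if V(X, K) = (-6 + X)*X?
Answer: 44512/56521 ≈ 0.78753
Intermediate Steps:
V(X, K) = X*(-6 + X)
V(214, 268)/56521 = (214*(-6 + 214))/56521 = (214*208)*(1/56521) = 44512*(1/56521) = 44512/56521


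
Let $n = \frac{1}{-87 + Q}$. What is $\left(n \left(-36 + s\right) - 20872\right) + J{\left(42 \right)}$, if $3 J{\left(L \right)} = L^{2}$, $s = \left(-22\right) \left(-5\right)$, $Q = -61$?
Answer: $- \frac{40569}{2} \approx -20285.0$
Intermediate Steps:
$s = 110$
$n = - \frac{1}{148}$ ($n = \frac{1}{-87 - 61} = \frac{1}{-148} = - \frac{1}{148} \approx -0.0067568$)
$J{\left(L \right)} = \frac{L^{2}}{3}$
$\left(n \left(-36 + s\right) - 20872\right) + J{\left(42 \right)} = \left(- \frac{-36 + 110}{148} - 20872\right) + \frac{42^{2}}{3} = \left(\left(- \frac{1}{148}\right) 74 - 20872\right) + \frac{1}{3} \cdot 1764 = \left(- \frac{1}{2} - 20872\right) + 588 = - \frac{41745}{2} + 588 = - \frac{40569}{2}$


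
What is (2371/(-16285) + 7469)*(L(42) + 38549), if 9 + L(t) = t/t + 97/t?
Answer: 98448715451393/341985 ≈ 2.8787e+8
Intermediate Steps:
L(t) = -8 + 97/t (L(t) = -9 + (t/t + 97/t) = -9 + (1 + 97/t) = -8 + 97/t)
(2371/(-16285) + 7469)*(L(42) + 38549) = (2371/(-16285) + 7469)*((-8 + 97/42) + 38549) = (2371*(-1/16285) + 7469)*((-8 + 97*(1/42)) + 38549) = (-2371/16285 + 7469)*((-8 + 97/42) + 38549) = 121630294*(-239/42 + 38549)/16285 = (121630294/16285)*(1618819/42) = 98448715451393/341985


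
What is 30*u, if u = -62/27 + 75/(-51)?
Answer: -17290/153 ≈ -113.01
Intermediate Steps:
u = -1729/459 (u = -62*1/27 + 75*(-1/51) = -62/27 - 25/17 = -1729/459 ≈ -3.7669)
30*u = 30*(-1729/459) = -17290/153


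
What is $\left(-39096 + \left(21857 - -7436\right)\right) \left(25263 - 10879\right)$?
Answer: $-141006352$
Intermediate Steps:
$\left(-39096 + \left(21857 - -7436\right)\right) \left(25263 - 10879\right) = \left(-39096 + \left(21857 + 7436\right)\right) 14384 = \left(-39096 + 29293\right) 14384 = \left(-9803\right) 14384 = -141006352$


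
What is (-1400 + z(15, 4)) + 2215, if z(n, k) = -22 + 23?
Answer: 816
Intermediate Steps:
z(n, k) = 1
(-1400 + z(15, 4)) + 2215 = (-1400 + 1) + 2215 = -1399 + 2215 = 816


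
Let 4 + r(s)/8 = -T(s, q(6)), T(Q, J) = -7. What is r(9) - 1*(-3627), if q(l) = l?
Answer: 3651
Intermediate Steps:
r(s) = 24 (r(s) = -32 + 8*(-1*(-7)) = -32 + 8*7 = -32 + 56 = 24)
r(9) - 1*(-3627) = 24 - 1*(-3627) = 24 + 3627 = 3651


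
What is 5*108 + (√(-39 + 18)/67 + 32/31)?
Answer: 16772/31 + I*√21/67 ≈ 541.03 + 0.068397*I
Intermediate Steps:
5*108 + (√(-39 + 18)/67 + 32/31) = 540 + (√(-21)*(1/67) + 32*(1/31)) = 540 + ((I*√21)*(1/67) + 32/31) = 540 + (I*√21/67 + 32/31) = 540 + (32/31 + I*√21/67) = 16772/31 + I*√21/67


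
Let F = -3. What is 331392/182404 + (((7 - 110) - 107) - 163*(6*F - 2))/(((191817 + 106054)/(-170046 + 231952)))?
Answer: 8634753309908/13583215471 ≈ 635.69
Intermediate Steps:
331392/182404 + (((7 - 110) - 107) - 163*(6*F - 2))/(((191817 + 106054)/(-170046 + 231952))) = 331392/182404 + (((7 - 110) - 107) - 163*(6*(-3) - 2))/(((191817 + 106054)/(-170046 + 231952))) = 331392*(1/182404) + ((-103 - 107) - 163*(-18 - 2))/((297871/61906)) = 82848/45601 + (-210 - 163*(-20))/((297871*(1/61906))) = 82848/45601 + (-210 + 3260)/(297871/61906) = 82848/45601 + 3050*(61906/297871) = 82848/45601 + 188813300/297871 = 8634753309908/13583215471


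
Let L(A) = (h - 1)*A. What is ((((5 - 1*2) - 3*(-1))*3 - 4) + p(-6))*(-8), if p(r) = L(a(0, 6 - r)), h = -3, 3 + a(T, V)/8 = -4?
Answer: -1904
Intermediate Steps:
a(T, V) = -56 (a(T, V) = -24 + 8*(-4) = -24 - 32 = -56)
L(A) = -4*A (L(A) = (-3 - 1)*A = -4*A)
p(r) = 224 (p(r) = -4*(-56) = 224)
((((5 - 1*2) - 3*(-1))*3 - 4) + p(-6))*(-8) = ((((5 - 1*2) - 3*(-1))*3 - 4) + 224)*(-8) = ((((5 - 2) + 3)*3 - 4) + 224)*(-8) = (((3 + 3)*3 - 4) + 224)*(-8) = ((6*3 - 4) + 224)*(-8) = ((18 - 4) + 224)*(-8) = (14 + 224)*(-8) = 238*(-8) = -1904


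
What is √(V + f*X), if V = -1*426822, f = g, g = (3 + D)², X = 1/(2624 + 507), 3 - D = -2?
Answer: I*√4184204583958/3131 ≈ 653.32*I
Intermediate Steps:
D = 5 (D = 3 - 1*(-2) = 3 + 2 = 5)
X = 1/3131 ≈ 0.00031939
g = 64 (g = (3 + 5)² = 8² = 64)
f = 64
V = -426822
√(V + f*X) = √(-426822 + 64*(1/3131)) = √(-426822 + 64/3131) = √(-1336379618/3131) = I*√4184204583958/3131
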